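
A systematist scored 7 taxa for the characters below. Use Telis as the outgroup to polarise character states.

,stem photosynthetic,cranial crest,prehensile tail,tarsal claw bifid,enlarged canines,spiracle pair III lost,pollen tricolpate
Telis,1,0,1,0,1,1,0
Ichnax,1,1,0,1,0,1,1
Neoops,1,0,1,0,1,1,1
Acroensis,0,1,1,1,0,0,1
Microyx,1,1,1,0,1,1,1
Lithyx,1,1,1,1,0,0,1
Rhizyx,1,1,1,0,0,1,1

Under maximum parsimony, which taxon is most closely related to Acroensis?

Character polarity is set by the outgroup: the derived state is whichever differs from the outgroup's state, so for stem photosynthetic, prehensile tail, enlarged canines, spiracle pair III lost the derived state is '0', and for the remaining characters it is '1'.
stem photosynthetic: derived state '0' in Acroensis only — an autapomorphy, so it tells us nothing about relationships among taxa.
cranial crest: derived state '1' in Acroensis, Ichnax, Lithyx, Microyx, and Rhizyx only — synapomorphy for {Acroensis, Ichnax, Lithyx, Microyx, Rhizyx}.
prehensile tail: derived state '0' in Ichnax only — an autapomorphy, so it tells us nothing about relationships among taxa.
tarsal claw bifid: derived state '1' in Acroensis, Ichnax, and Lithyx only — synapomorphy for {Acroensis, Ichnax, Lithyx}.
enlarged canines: derived state '0' in Acroensis, Ichnax, Lithyx, and Rhizyx only — synapomorphy for {Acroensis, Ichnax, Lithyx, Rhizyx}.
spiracle pair III lost: derived state '0' in Acroensis and Lithyx only — synapomorphy for {Acroensis, Lithyx}.
All ingroup taxa share the derived state '1' for pollen tricolpate; it defines the ingroup but does not resolve relationships within it.
Most parsimonious ingroup topology: ((((Ichnax,(Acroensis,Lithyx)),Rhizyx),Microyx),Neoops).
Acroensis and Lithyx form a cherry on this tree, so they are sister taxa.

Lithyx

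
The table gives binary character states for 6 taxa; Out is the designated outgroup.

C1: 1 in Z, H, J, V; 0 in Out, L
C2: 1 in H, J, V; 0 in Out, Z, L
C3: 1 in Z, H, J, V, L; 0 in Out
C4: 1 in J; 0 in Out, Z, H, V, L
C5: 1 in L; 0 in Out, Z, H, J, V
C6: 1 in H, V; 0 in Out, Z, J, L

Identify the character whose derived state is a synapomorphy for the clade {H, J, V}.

C2

The outgroup has state '0' for every character, so '1' is the derived state throughout.
C1: derived state '1' in H, J, V, and Z only — synapomorphy for {H, J, V, Z}.
Only H, J, and V show the derived state '1' for C2, supporting them as a clade.
All ingroup taxa share the derived state '1' for C3; it defines the ingroup but does not resolve relationships within it.
C4 (derived state '1') is unique to J (autapomorphy; uninformative for grouping).
C5 (derived state '1') is unique to L (autapomorphy; uninformative for grouping).
Only H and V show the derived state '1' for C6, supporting them as a clade.
Most parsimonious ingroup topology: ((Z,((H,V),J)),L).
The clade {H, J, V} is supported by C2: its derived state '1' occurs in exactly those taxa and in no other taxon (including the outgroup).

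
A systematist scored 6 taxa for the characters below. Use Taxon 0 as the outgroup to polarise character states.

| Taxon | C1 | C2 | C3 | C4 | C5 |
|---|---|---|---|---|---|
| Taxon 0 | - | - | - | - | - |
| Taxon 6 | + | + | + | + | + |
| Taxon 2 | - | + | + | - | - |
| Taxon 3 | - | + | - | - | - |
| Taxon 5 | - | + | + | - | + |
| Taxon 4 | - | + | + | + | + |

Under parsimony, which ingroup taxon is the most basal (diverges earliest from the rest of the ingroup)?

The outgroup has state '-' for every character, so '+' is the derived state throughout.
C1: derived state '+' in Taxon 6 only — an autapomorphy, so it tells us nothing about relationships among taxa.
All ingroup taxa share the derived state '+' for C2; it defines the ingroup but does not resolve relationships within it.
C3 (derived state '+') is shared by Taxon 2, Taxon 4, Taxon 5, and Taxon 6 — a synapomorphy uniting that clade.
C4: derived state '+' in Taxon 4 and Taxon 6 only — synapomorphy for {Taxon 4, Taxon 6}.
C5 (derived state '+') is shared by Taxon 4, Taxon 5, and Taxon 6 — a synapomorphy uniting that clade.
Most parsimonious ingroup topology: ((((Taxon 6,Taxon 4),Taxon 5),Taxon 2),Taxon 3).
Taxon 3 is sister to the clade containing all other ingroup taxa, so it is the earliest-diverging (most basal) ingroup lineage.

Taxon 3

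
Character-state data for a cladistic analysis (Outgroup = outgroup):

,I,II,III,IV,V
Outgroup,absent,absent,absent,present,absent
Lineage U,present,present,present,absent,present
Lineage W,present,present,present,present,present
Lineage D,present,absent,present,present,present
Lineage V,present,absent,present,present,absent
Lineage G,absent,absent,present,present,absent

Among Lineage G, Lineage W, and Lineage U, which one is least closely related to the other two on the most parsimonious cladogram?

Lineage G

Character polarity is set by the outgroup: the derived state is whichever differs from the outgroup's state, so for IV the derived state is 'absent', and for the remaining characters it is 'present'.
I (derived state 'present') is shared by Lineage D, Lineage U, Lineage V, and Lineage W — a synapomorphy uniting that clade.
Only Lineage U and Lineage W show the derived state 'present' for II, supporting them as a clade.
All ingroup taxa share the derived state 'present' for III; it defines the ingroup but does not resolve relationships within it.
IV (derived state 'absent') is unique to Lineage U (autapomorphy; uninformative for grouping).
Only Lineage D, Lineage U, and Lineage W show the derived state 'present' for V, supporting them as a clade.
Most parsimonious ingroup topology: ((((Lineage U,Lineage W),Lineage D),Lineage V),Lineage G).
Lineage W and Lineage U share a more recent common ancestor with each other than either does with Lineage G, so Lineage G is the least closely related of the three.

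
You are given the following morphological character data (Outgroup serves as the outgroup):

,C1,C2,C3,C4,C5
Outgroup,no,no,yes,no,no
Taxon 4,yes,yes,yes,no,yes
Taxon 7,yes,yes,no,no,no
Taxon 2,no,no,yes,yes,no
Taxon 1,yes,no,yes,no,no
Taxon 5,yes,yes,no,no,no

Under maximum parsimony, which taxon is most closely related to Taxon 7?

Taxon 5

Character polarity is set by the outgroup: the derived state is whichever differs from the outgroup's state, so for C3 the derived state is 'no', and for the remaining characters it is 'yes'.
C1: derived state 'yes' in Taxon 1, Taxon 4, Taxon 5, and Taxon 7 only — synapomorphy for {Taxon 1, Taxon 4, Taxon 5, Taxon 7}.
C2: derived state 'yes' in Taxon 4, Taxon 5, and Taxon 7 only — synapomorphy for {Taxon 4, Taxon 5, Taxon 7}.
Only Taxon 5 and Taxon 7 show the derived state 'no' for C3, supporting them as a clade.
C4 (derived state 'yes') is unique to Taxon 2 (autapomorphy; uninformative for grouping).
C5 (derived state 'yes') is unique to Taxon 4 (autapomorphy; uninformative for grouping).
Most parsimonious ingroup topology: (((Taxon 4,(Taxon 7,Taxon 5)),Taxon 1),Taxon 2).
Taxon 7 and Taxon 5 form a cherry on this tree, so they are sister taxa.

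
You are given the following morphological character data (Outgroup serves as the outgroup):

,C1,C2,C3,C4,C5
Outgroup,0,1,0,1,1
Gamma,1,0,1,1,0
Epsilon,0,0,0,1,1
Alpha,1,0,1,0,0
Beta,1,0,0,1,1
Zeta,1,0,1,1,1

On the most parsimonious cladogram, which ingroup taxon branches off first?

Character polarity is set by the outgroup: the derived state is whichever differs from the outgroup's state, so for C2, C4, C5 the derived state is '0', and for the remaining characters it is '1'.
C1 (derived state '1') is shared by Alpha, Beta, Gamma, and Zeta — a synapomorphy uniting that clade.
All ingroup taxa share the derived state '0' for C2; it defines the ingroup but does not resolve relationships within it.
C3 (derived state '1') is shared by Alpha, Gamma, and Zeta — a synapomorphy uniting that clade.
C4 (derived state '0') is unique to Alpha (autapomorphy; uninformative for grouping).
Only Alpha and Gamma show the derived state '0' for C5, supporting them as a clade.
Most parsimonious ingroup topology: ((((Gamma,Alpha),Zeta),Beta),Epsilon).
Epsilon is sister to the clade containing all other ingroup taxa, so it is the earliest-diverging (most basal) ingroup lineage.

Epsilon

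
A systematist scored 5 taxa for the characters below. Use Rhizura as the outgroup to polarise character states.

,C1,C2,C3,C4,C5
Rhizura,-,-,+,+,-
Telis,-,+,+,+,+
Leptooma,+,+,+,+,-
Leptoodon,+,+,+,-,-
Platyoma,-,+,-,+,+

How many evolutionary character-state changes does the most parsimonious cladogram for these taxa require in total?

Character polarity is set by the outgroup: the derived state is whichever differs from the outgroup's state, so for C3, C4 the derived state is '-', and for the remaining characters it is '+'.
C1: derived state '+' in Leptoodon and Leptooma only — synapomorphy for {Leptoodon, Leptooma}.
All ingroup taxa share the derived state '+' for C2; it defines the ingroup but does not resolve relationships within it.
C3: derived state '-' in Platyoma only — an autapomorphy, so it tells us nothing about relationships among taxa.
C4 (derived state '-') is unique to Leptoodon (autapomorphy; uninformative for grouping).
Only Platyoma and Telis show the derived state '+' for C5, supporting them as a clade.
Most parsimonious ingroup topology: ((Telis,Platyoma),(Leptooma,Leptoodon)).
Changes per character on this tree: C1: 1; C2: 1; C3: 1; C4: 1; C5: 1.
Total = 5.

5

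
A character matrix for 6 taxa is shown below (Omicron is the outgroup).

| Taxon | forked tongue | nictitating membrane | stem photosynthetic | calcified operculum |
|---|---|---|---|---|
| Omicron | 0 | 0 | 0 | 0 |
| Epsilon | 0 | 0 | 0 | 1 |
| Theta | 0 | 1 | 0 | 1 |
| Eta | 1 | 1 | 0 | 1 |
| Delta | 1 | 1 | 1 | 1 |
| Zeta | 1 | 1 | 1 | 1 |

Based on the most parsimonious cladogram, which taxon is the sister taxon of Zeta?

Delta

The outgroup has state '0' for every character, so '1' is the derived state throughout.
forked tongue: derived state '1' in Delta, Eta, and Zeta only — synapomorphy for {Delta, Eta, Zeta}.
nictitating membrane: derived state '1' in Delta, Eta, Theta, and Zeta only — synapomorphy for {Delta, Eta, Theta, Zeta}.
stem photosynthetic: derived state '1' in Delta and Zeta only — synapomorphy for {Delta, Zeta}.
calcified operculum (derived state '1') is shared by all ingroup taxa — unites the whole ingroup.
Most parsimonious ingroup topology: (Epsilon,(Theta,(Eta,(Delta,Zeta)))).
Zeta and Delta form a cherry on this tree, so they are sister taxa.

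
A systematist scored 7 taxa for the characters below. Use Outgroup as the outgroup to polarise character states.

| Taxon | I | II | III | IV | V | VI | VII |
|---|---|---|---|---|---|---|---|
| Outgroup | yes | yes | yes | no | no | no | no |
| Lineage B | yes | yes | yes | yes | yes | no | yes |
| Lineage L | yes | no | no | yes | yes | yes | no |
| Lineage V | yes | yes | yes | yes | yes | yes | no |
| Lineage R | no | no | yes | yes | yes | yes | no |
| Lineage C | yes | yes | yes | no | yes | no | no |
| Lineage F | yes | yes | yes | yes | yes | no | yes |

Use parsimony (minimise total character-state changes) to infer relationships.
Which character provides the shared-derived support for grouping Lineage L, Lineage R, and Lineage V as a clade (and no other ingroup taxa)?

Character polarity is set by the outgroup: the derived state is whichever differs from the outgroup's state, so for I, II, III the derived state is 'no', and for the remaining characters it is 'yes'.
I: derived state 'no' in Lineage R only — an autapomorphy, so it tells us nothing about relationships among taxa.
II (derived state 'no') is shared by Lineage L and Lineage R — a synapomorphy uniting that clade.
III (derived state 'no') is unique to Lineage L (autapomorphy; uninformative for grouping).
IV (derived state 'yes') is shared by Lineage B, Lineage F, Lineage L, Lineage R, and Lineage V — a synapomorphy uniting that clade.
V (derived state 'yes') is shared by all ingroup taxa — unites the whole ingroup.
VI: derived state 'yes' in Lineage L, Lineage R, and Lineage V only — synapomorphy for {Lineage L, Lineage R, Lineage V}.
VII: derived state 'yes' in Lineage B and Lineage F only — synapomorphy for {Lineage B, Lineage F}.
Most parsimonious ingroup topology: (((Lineage B,Lineage F),((Lineage L,Lineage R),Lineage V)),Lineage C).
The clade {Lineage L, Lineage R, Lineage V} is supported by VI: its derived state 'yes' occurs in exactly those taxa and in no other taxon (including the outgroup).

VI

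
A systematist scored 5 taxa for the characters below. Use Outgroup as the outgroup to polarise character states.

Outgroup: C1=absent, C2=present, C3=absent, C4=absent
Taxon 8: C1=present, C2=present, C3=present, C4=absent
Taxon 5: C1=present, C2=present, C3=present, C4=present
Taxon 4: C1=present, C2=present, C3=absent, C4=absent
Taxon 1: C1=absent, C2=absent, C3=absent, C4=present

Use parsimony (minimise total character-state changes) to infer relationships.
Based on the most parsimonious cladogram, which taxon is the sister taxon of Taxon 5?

Character polarity is set by the outgroup: the derived state is whichever differs from the outgroup's state, so for C2 the derived state is 'absent', and for the remaining characters it is 'present'.
C1: derived state 'present' in Taxon 4, Taxon 5, and Taxon 8 only — synapomorphy for {Taxon 4, Taxon 5, Taxon 8}.
C2: derived state 'absent' in Taxon 1 only — an autapomorphy, so it tells us nothing about relationships among taxa.
C3 (derived state 'present') is shared by Taxon 5 and Taxon 8 — a synapomorphy uniting that clade.
C4 groups Taxon 1 and Taxon 5, which is incompatible with the clades supported by the remaining characters; treating it as convergent (homoplasy) costs fewer steps than any alternative tree.
Most parsimonious ingroup topology: (((Taxon 8,Taxon 5),Taxon 4),Taxon 1).
Taxon 5 and Taxon 8 form a cherry on this tree, so they are sister taxa.

Taxon 8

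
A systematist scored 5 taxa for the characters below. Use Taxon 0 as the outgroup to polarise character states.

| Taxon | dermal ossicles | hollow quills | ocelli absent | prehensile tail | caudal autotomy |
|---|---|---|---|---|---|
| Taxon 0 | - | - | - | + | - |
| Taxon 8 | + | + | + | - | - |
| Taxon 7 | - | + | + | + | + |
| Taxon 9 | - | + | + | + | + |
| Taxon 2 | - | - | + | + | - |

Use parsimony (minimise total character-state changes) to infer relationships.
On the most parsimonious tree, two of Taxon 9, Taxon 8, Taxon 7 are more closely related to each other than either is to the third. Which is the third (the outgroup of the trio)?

Taxon 8

Character polarity is set by the outgroup: the derived state is whichever differs from the outgroup's state, so for prehensile tail the derived state is '-', and for the remaining characters it is '+'.
dermal ossicles: derived state '+' in Taxon 8 only — an autapomorphy, so it tells us nothing about relationships among taxa.
hollow quills: derived state '+' in Taxon 7, Taxon 8, and Taxon 9 only — synapomorphy for {Taxon 7, Taxon 8, Taxon 9}.
All ingroup taxa share the derived state '+' for ocelli absent; it defines the ingroup but does not resolve relationships within it.
prehensile tail (derived state '-') is unique to Taxon 8 (autapomorphy; uninformative for grouping).
Only Taxon 7 and Taxon 9 show the derived state '+' for caudal autotomy, supporting them as a clade.
Most parsimonious ingroup topology: ((Taxon 8,(Taxon 7,Taxon 9)),Taxon 2).
Taxon 7 and Taxon 9 share a more recent common ancestor with each other than either does with Taxon 8, so Taxon 8 is the least closely related of the three.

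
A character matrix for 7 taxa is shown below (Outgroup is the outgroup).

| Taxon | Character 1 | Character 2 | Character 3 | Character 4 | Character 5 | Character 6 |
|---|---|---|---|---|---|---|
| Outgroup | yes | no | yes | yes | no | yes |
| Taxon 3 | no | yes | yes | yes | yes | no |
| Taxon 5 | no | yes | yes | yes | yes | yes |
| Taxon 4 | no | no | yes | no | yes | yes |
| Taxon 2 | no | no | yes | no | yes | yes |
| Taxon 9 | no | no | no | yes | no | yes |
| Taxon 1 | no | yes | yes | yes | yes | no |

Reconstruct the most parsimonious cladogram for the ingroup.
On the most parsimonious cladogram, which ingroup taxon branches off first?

Character polarity is set by the outgroup: the derived state is whichever differs from the outgroup's state, so for Character 1, Character 3, Character 4, Character 6 the derived state is 'no', and for the remaining characters it is 'yes'.
Character 1 (derived state 'no') is shared by all ingroup taxa — unites the whole ingroup.
Only Taxon 1, Taxon 3, and Taxon 5 show the derived state 'yes' for Character 2, supporting them as a clade.
Character 3 (derived state 'no') is unique to Taxon 9 (autapomorphy; uninformative for grouping).
Character 4 (derived state 'no') is shared by Taxon 2 and Taxon 4 — a synapomorphy uniting that clade.
Character 5 (derived state 'yes') is shared by Taxon 1, Taxon 2, Taxon 3, Taxon 4, and Taxon 5 — a synapomorphy uniting that clade.
Character 6 (derived state 'no') is shared by Taxon 1 and Taxon 3 — a synapomorphy uniting that clade.
Most parsimonious ingroup topology: ((((Taxon 3,Taxon 1),Taxon 5),(Taxon 4,Taxon 2)),Taxon 9).
Taxon 9 is sister to the clade containing all other ingroup taxa, so it is the earliest-diverging (most basal) ingroup lineage.

Taxon 9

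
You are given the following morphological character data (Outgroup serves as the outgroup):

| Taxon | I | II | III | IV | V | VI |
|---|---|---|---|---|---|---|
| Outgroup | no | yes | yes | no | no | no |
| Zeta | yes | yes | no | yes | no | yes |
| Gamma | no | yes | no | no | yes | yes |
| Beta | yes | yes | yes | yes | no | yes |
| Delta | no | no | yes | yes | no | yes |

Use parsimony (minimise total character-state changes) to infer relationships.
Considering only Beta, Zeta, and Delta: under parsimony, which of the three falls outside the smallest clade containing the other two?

Delta

Character polarity is set by the outgroup: the derived state is whichever differs from the outgroup's state, so for II, III the derived state is 'no', and for the remaining characters it is 'yes'.
Only Beta and Zeta show the derived state 'yes' for I, supporting them as a clade.
II (derived state 'no') is unique to Delta (autapomorphy; uninformative for grouping).
III (state 'no') occurs in Gamma and Zeta but conflicts with the nesting implied by the other characters — most parsimoniously interpreted as homoplasy.
Only Beta, Delta, and Zeta show the derived state 'yes' for IV, supporting them as a clade.
V (derived state 'yes') is unique to Gamma (autapomorphy; uninformative for grouping).
All ingroup taxa share the derived state 'yes' for VI; it defines the ingroup but does not resolve relationships within it.
Most parsimonious ingroup topology: (((Zeta,Beta),Delta),Gamma).
Beta and Zeta share a more recent common ancestor with each other than either does with Delta, so Delta is the least closely related of the three.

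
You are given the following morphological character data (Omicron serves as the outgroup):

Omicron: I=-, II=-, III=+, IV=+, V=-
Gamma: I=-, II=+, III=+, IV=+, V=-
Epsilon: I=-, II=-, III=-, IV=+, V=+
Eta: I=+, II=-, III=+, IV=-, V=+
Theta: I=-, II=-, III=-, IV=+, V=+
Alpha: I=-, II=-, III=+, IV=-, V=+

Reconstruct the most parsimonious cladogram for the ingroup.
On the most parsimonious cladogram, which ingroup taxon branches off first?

Gamma

Character polarity is set by the outgroup: the derived state is whichever differs from the outgroup's state, so for III, IV the derived state is '-', and for the remaining characters it is '+'.
I: derived state '+' in Eta only — an autapomorphy, so it tells us nothing about relationships among taxa.
II (derived state '+') is unique to Gamma (autapomorphy; uninformative for grouping).
III: derived state '-' in Epsilon and Theta only — synapomorphy for {Epsilon, Theta}.
Only Alpha and Eta show the derived state '-' for IV, supporting them as a clade.
Only Alpha, Epsilon, Eta, and Theta show the derived state '+' for V, supporting them as a clade.
Most parsimonious ingroup topology: (Gamma,((Epsilon,Theta),(Eta,Alpha))).
Gamma is sister to the clade containing all other ingroup taxa, so it is the earliest-diverging (most basal) ingroup lineage.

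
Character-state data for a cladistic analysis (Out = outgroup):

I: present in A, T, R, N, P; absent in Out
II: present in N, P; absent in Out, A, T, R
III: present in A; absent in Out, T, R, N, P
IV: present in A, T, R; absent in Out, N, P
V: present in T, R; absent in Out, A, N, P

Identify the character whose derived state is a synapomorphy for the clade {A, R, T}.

The outgroup has state 'absent' for every character, so 'present' is the derived state throughout.
I (derived state 'present') is shared by all ingroup taxa — unites the whole ingroup.
Only N and P show the derived state 'present' for II, supporting them as a clade.
III: derived state 'present' in A only — an autapomorphy, so it tells us nothing about relationships among taxa.
IV: derived state 'present' in A, R, and T only — synapomorphy for {A, R, T}.
Only R and T show the derived state 'present' for V, supporting them as a clade.
Most parsimonious ingroup topology: ((A,(T,R)),(N,P)).
The clade {A, R, T} is supported by IV: its derived state 'present' occurs in exactly those taxa and in no other taxon (including the outgroup).

IV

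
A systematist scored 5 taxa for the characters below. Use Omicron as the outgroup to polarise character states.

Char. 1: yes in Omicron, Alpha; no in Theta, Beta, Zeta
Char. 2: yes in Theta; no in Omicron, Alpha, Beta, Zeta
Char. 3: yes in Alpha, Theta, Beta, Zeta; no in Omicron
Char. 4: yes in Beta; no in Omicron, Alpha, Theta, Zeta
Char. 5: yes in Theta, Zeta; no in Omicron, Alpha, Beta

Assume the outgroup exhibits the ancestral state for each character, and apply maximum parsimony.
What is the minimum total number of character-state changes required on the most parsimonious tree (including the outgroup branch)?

5

Character polarity is set by the outgroup: the derived state is whichever differs from the outgroup's state, so for Char. 1 the derived state is 'no', and for the remaining characters it is 'yes'.
Only Beta, Theta, and Zeta show the derived state 'no' for Char. 1, supporting them as a clade.
Char. 2: derived state 'yes' in Theta only — an autapomorphy, so it tells us nothing about relationships among taxa.
Char. 3 (derived state 'yes') is shared by all ingroup taxa — unites the whole ingroup.
Char. 4: derived state 'yes' in Beta only — an autapomorphy, so it tells us nothing about relationships among taxa.
Char. 5: derived state 'yes' in Theta and Zeta only — synapomorphy for {Theta, Zeta}.
Most parsimonious ingroup topology: (Alpha,((Theta,Zeta),Beta)).
Changes per character on this tree: Char. 1: 1; Char. 2: 1; Char. 3: 1; Char. 4: 1; Char. 5: 1.
Total = 5.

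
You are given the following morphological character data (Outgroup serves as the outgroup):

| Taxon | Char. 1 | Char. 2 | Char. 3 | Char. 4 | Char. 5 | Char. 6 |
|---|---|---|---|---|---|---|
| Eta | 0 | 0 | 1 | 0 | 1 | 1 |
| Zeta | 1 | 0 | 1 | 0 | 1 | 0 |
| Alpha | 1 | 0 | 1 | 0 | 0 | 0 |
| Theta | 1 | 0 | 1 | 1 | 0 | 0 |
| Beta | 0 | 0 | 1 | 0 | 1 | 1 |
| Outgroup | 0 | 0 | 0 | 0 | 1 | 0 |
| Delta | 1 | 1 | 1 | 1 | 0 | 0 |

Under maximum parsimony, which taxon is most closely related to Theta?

Character polarity is set by the outgroup: the derived state is whichever differs from the outgroup's state, so for Char. 5 the derived state is '0', and for the remaining characters it is '1'.
Only Alpha, Delta, Theta, and Zeta show the derived state '1' for Char. 1, supporting them as a clade.
Char. 2 (derived state '1') is unique to Delta (autapomorphy; uninformative for grouping).
All ingroup taxa share the derived state '1' for Char. 3; it defines the ingroup but does not resolve relationships within it.
Char. 4: derived state '1' in Delta and Theta only — synapomorphy for {Delta, Theta}.
Only Alpha, Delta, and Theta show the derived state '0' for Char. 5, supporting them as a clade.
Only Beta and Eta show the derived state '1' for Char. 6, supporting them as a clade.
Most parsimonious ingroup topology: ((Eta,Beta),(((Theta,Delta),Alpha),Zeta)).
Theta and Delta form a cherry on this tree, so they are sister taxa.

Delta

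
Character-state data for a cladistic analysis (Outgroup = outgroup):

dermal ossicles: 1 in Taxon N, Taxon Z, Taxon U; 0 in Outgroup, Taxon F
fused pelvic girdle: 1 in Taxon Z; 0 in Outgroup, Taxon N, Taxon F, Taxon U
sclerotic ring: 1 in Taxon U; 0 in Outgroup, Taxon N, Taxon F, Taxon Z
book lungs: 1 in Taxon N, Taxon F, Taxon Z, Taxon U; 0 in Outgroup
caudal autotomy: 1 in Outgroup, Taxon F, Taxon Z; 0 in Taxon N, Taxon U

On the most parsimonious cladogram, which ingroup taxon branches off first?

Character polarity is set by the outgroup: the derived state is whichever differs from the outgroup's state, so for caudal autotomy the derived state is '0', and for the remaining characters it is '1'.
dermal ossicles: derived state '1' in Taxon N, Taxon U, and Taxon Z only — synapomorphy for {Taxon N, Taxon U, Taxon Z}.
fused pelvic girdle (derived state '1') is unique to Taxon Z (autapomorphy; uninformative for grouping).
sclerotic ring: derived state '1' in Taxon U only — an autapomorphy, so it tells us nothing about relationships among taxa.
All ingroup taxa share the derived state '1' for book lungs; it defines the ingroup but does not resolve relationships within it.
caudal autotomy (derived state '0') is shared by Taxon N and Taxon U — a synapomorphy uniting that clade.
Most parsimonious ingroup topology: (((Taxon N,Taxon U),Taxon Z),Taxon F).
Taxon F is sister to the clade containing all other ingroup taxa, so it is the earliest-diverging (most basal) ingroup lineage.

Taxon F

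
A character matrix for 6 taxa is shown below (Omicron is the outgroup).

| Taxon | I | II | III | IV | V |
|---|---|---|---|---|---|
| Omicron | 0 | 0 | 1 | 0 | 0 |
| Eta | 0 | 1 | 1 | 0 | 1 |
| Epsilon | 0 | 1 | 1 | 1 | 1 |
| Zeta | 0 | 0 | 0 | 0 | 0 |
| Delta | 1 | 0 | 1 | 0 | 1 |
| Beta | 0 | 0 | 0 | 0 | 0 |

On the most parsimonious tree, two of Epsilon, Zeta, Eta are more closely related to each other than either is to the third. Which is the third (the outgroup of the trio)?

Character polarity is set by the outgroup: the derived state is whichever differs from the outgroup's state, so for III the derived state is '0', and for the remaining characters it is '1'.
I: derived state '1' in Delta only — an autapomorphy, so it tells us nothing about relationships among taxa.
II (derived state '1') is shared by Epsilon and Eta — a synapomorphy uniting that clade.
Only Beta and Zeta show the derived state '0' for III, supporting them as a clade.
IV: derived state '1' in Epsilon only — an autapomorphy, so it tells us nothing about relationships among taxa.
V (derived state '1') is shared by Delta, Epsilon, and Eta — a synapomorphy uniting that clade.
Most parsimonious ingroup topology: (((Eta,Epsilon),Delta),(Zeta,Beta)).
Eta and Epsilon share a more recent common ancestor with each other than either does with Zeta, so Zeta is the least closely related of the three.

Zeta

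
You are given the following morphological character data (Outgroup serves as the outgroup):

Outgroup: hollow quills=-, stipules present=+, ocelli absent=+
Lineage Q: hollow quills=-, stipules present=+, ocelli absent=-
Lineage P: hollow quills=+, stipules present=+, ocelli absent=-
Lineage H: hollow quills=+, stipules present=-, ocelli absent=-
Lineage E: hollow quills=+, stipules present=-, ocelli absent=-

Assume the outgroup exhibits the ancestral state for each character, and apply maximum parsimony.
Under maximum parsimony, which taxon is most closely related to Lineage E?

Character polarity is set by the outgroup: the derived state is whichever differs from the outgroup's state, so for stipules present, ocelli absent the derived state is '-', and for the remaining characters it is '+'.
hollow quills: derived state '+' in Lineage E, Lineage H, and Lineage P only — synapomorphy for {Lineage E, Lineage H, Lineage P}.
Only Lineage E and Lineage H show the derived state '-' for stipules present, supporting them as a clade.
All ingroup taxa share the derived state '-' for ocelli absent; it defines the ingroup but does not resolve relationships within it.
Most parsimonious ingroup topology: (Lineage Q,(Lineage P,(Lineage H,Lineage E))).
Lineage E and Lineage H form a cherry on this tree, so they are sister taxa.

Lineage H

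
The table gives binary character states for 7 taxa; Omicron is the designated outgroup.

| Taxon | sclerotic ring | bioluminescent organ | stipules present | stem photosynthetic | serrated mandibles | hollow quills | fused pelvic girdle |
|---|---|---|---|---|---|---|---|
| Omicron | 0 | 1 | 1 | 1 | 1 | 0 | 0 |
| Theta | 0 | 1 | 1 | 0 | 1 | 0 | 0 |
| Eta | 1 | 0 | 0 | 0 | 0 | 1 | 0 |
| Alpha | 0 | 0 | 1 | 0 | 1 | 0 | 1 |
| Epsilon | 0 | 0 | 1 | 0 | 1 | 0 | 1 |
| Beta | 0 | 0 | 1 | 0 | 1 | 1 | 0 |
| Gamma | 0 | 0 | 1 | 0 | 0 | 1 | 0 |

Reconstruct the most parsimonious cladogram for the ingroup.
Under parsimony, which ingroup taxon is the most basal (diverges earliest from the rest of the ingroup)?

Theta

Character polarity is set by the outgroup: the derived state is whichever differs from the outgroup's state, so for bioluminescent organ, stipules present, stem photosynthetic, serrated mandibles the derived state is '0', and for the remaining characters it is '1'.
sclerotic ring: derived state '1' in Eta only — an autapomorphy, so it tells us nothing about relationships among taxa.
Only Alpha, Beta, Epsilon, Eta, and Gamma show the derived state '0' for bioluminescent organ, supporting them as a clade.
stipules present: derived state '0' in Eta only — an autapomorphy, so it tells us nothing about relationships among taxa.
stem photosynthetic (derived state '0') is shared by all ingroup taxa — unites the whole ingroup.
Only Eta and Gamma show the derived state '0' for serrated mandibles, supporting them as a clade.
hollow quills (derived state '1') is shared by Beta, Eta, and Gamma — a synapomorphy uniting that clade.
Only Alpha and Epsilon show the derived state '1' for fused pelvic girdle, supporting them as a clade.
Most parsimonious ingroup topology: (((Alpha,Epsilon),((Eta,Gamma),Beta)),Theta).
Theta is sister to the clade containing all other ingroup taxa, so it is the earliest-diverging (most basal) ingroup lineage.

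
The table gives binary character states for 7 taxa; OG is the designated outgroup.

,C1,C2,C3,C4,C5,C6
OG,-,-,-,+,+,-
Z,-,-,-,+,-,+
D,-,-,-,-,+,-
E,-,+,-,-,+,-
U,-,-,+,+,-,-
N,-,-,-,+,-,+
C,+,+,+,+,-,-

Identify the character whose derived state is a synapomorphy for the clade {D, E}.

Character polarity is set by the outgroup: the derived state is whichever differs from the outgroup's state, so for C4, C5 the derived state is '-', and for the remaining characters it is '+'.
C1 (derived state '+') is unique to C (autapomorphy; uninformative for grouping).
C2 groups C and E, which is incompatible with the clades supported by the remaining characters; treating it as convergent (homoplasy) costs fewer steps than any alternative tree.
Only C and U show the derived state '+' for C3, supporting them as a clade.
C4 (derived state '-') is shared by D and E — a synapomorphy uniting that clade.
C5 (derived state '-') is shared by C, N, U, and Z — a synapomorphy uniting that clade.
C6: derived state '+' in N and Z only — synapomorphy for {N, Z}.
Most parsimonious ingroup topology: (((Z,N),(U,C)),(D,E)).
The clade {D, E} is supported by C4: its derived state '-' occurs in exactly those taxa and in no other taxon (including the outgroup).

C4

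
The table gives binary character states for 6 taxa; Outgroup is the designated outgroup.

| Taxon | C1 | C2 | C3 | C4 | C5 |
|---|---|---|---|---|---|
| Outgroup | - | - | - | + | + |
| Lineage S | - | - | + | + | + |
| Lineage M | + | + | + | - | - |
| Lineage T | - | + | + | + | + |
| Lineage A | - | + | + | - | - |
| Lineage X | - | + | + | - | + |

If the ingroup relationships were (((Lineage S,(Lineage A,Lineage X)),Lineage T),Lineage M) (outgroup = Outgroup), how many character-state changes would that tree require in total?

8

Map each character onto (((Lineage S,(Lineage A,Lineage X)),Lineage T),Lineage M) (rooted by Outgroup) and count the minimum state changes it requires (Fitch parsimony):
C1: 1; C2: 2; C3: 1; C4: 2; C5: 2.
Total tree length = 8.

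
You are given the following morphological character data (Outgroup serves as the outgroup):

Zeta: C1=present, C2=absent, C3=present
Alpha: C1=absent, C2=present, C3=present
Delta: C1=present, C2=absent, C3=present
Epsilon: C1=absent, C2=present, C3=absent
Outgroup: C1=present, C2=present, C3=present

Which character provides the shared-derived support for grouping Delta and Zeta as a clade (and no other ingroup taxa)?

The outgroup has state 'present' for every character, so 'absent' is the derived state throughout.
Only Alpha and Epsilon show the derived state 'absent' for C1, supporting them as a clade.
C2 (derived state 'absent') is shared by Delta and Zeta — a synapomorphy uniting that clade.
C3: derived state 'absent' in Epsilon only — an autapomorphy, so it tells us nothing about relationships among taxa.
Most parsimonious ingroup topology: ((Delta,Zeta),(Epsilon,Alpha)).
The clade {Delta, Zeta} is supported by C2: its derived state 'absent' occurs in exactly those taxa and in no other taxon (including the outgroup).

C2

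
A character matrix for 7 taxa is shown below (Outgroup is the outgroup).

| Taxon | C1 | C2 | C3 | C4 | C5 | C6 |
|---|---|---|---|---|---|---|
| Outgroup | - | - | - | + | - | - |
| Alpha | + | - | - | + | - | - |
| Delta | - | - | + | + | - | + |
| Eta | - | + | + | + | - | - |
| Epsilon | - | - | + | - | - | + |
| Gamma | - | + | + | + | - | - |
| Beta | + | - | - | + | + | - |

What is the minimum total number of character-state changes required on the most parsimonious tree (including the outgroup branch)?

6

Character polarity is set by the outgroup: the derived state is whichever differs from the outgroup's state, so for C4 the derived state is '-', and for the remaining characters it is '+'.
Only Alpha and Beta show the derived state '+' for C1, supporting them as a clade.
C2: derived state '+' in Eta and Gamma only — synapomorphy for {Eta, Gamma}.
Only Delta, Epsilon, Eta, and Gamma show the derived state '+' for C3, supporting them as a clade.
C4: derived state '-' in Epsilon only — an autapomorphy, so it tells us nothing about relationships among taxa.
C5: derived state '+' in Beta only — an autapomorphy, so it tells us nothing about relationships among taxa.
C6: derived state '+' in Delta and Epsilon only — synapomorphy for {Delta, Epsilon}.
Most parsimonious ingroup topology: ((Alpha,Beta),((Delta,Epsilon),(Eta,Gamma))).
Changes per character on this tree: C1: 1; C2: 1; C3: 1; C4: 1; C5: 1; C6: 1.
Total = 6.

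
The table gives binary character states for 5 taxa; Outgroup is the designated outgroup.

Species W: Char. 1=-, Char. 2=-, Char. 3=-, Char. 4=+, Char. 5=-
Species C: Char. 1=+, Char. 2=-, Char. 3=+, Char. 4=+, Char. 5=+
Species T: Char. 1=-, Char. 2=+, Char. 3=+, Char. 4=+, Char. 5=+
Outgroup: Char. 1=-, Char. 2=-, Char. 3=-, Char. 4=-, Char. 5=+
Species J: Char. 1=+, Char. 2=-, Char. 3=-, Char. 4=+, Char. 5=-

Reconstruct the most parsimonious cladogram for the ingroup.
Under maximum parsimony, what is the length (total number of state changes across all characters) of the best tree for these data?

6

Character polarity is set by the outgroup: the derived state is whichever differs from the outgroup's state, so for Char. 5 the derived state is '-', and for the remaining characters it is '+'.
Char. 1 groups Species C and Species J, which is incompatible with the clades supported by the remaining characters; treating it as convergent (homoplasy) costs fewer steps than any alternative tree.
Char. 2: derived state '+' in Species T only — an autapomorphy, so it tells us nothing about relationships among taxa.
Only Species C and Species T show the derived state '+' for Char. 3, supporting them as a clade.
All ingroup taxa share the derived state '+' for Char. 4; it defines the ingroup but does not resolve relationships within it.
Char. 5: derived state '-' in Species J and Species W only — synapomorphy for {Species J, Species W}.
Most parsimonious ingroup topology: ((Species C,Species T),(Species J,Species W)).
Changes per character on this tree: Char. 1: 2; Char. 2: 1; Char. 3: 1; Char. 4: 1; Char. 5: 1.
Total = 6.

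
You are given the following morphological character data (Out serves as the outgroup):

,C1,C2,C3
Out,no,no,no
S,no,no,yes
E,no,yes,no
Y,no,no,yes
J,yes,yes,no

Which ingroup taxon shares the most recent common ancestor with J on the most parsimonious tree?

E

The outgroup has state 'no' for every character, so 'yes' is the derived state throughout.
C1: derived state 'yes' in J only — an autapomorphy, so it tells us nothing about relationships among taxa.
C2: derived state 'yes' in E and J only — synapomorphy for {E, J}.
C3 (derived state 'yes') is shared by S and Y — a synapomorphy uniting that clade.
Most parsimonious ingroup topology: ((S,Y),(E,J)).
J and E form a cherry on this tree, so they are sister taxa.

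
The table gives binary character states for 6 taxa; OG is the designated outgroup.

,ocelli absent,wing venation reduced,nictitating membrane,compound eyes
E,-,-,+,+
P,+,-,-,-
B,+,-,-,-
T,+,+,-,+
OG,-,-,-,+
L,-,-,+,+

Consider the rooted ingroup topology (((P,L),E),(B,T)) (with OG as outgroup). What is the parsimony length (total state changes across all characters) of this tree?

Map each character onto (((P,L),E),(B,T)) (rooted by OG) and count the minimum state changes it requires (Fitch parsimony):
ocelli absent: 2; wing venation reduced: 1; nictitating membrane: 2; compound eyes: 2.
Total tree length = 7.

7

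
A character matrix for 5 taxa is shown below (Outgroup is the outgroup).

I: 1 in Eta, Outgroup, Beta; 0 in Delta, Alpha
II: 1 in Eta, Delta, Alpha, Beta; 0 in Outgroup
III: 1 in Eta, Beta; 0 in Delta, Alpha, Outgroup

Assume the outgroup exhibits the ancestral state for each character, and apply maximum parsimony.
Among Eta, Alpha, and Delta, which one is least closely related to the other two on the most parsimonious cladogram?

Eta

Character polarity is set by the outgroup: the derived state is whichever differs from the outgroup's state, so for I the derived state is '0', and for the remaining characters it is '1'.
I (derived state '0') is shared by Alpha and Delta — a synapomorphy uniting that clade.
II (derived state '1') is shared by all ingroup taxa — unites the whole ingroup.
III (derived state '1') is shared by Beta and Eta — a synapomorphy uniting that clade.
Most parsimonious ingroup topology: ((Beta,Eta),(Alpha,Delta)).
Delta and Alpha share a more recent common ancestor with each other than either does with Eta, so Eta is the least closely related of the three.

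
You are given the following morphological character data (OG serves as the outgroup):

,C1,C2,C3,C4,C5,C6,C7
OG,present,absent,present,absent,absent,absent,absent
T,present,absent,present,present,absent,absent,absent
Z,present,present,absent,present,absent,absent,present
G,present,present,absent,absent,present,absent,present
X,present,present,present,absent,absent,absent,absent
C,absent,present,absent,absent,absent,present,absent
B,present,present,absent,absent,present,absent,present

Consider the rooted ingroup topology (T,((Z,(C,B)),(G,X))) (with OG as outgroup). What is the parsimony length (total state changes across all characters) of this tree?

12

Map each character onto (T,((Z,(C,B)),(G,X))) (rooted by OG) and count the minimum state changes it requires (Fitch parsimony):
C1: 1; C2: 1; C3: 2; C4: 2; C5: 2; C6: 1; C7: 3.
Total tree length = 12.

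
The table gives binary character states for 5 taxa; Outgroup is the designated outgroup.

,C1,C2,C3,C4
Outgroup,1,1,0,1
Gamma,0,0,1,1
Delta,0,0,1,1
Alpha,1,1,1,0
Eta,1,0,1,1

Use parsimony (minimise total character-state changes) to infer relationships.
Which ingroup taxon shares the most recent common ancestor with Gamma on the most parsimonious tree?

Delta

Character polarity is set by the outgroup: the derived state is whichever differs from the outgroup's state, so for C1, C2, C4 the derived state is '0', and for the remaining characters it is '1'.
C1 (derived state '0') is shared by Delta and Gamma — a synapomorphy uniting that clade.
C2: derived state '0' in Delta, Eta, and Gamma only — synapomorphy for {Delta, Eta, Gamma}.
C3 (derived state '1') is shared by all ingroup taxa — unites the whole ingroup.
C4: derived state '0' in Alpha only — an autapomorphy, so it tells us nothing about relationships among taxa.
Most parsimonious ingroup topology: (((Gamma,Delta),Eta),Alpha).
Gamma and Delta form a cherry on this tree, so they are sister taxa.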